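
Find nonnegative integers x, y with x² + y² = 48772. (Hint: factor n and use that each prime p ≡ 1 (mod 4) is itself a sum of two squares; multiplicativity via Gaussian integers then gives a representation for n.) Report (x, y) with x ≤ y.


Step 1: Factor n = 48772 = 2^2 · 89 · 137.
Step 2: Check the mod-4 condition on each prime factor: 2 = 2 (special); 89 ≡ 1 (mod 4), exponent 1; 137 ≡ 1 (mod 4), exponent 1.
All primes ≡ 3 (mod 4) appear to even exponent (or don't appear), so by the two-squares theorem n IS expressible as a sum of two squares.
Step 3: Build a representation. Group n = k² · m with k = 2 and m = 89 · 137 = 12193 (a product of primes ≡ 1 (mod 4)); a representation of m scales to one of n via (k·x)² + (k·y)² = k²(x² + y²). Each prime p ≡ 1 (mod 4) is itself a sum of two squares; find a² by testing p − a² for a perfect square:
  89: 89 − 1² = 88, 89 − 2² = 85, 89 − 3² = 80, 89 − 4² = 73, 89 − 5² = 64 = 8² ⇒ 89 = 5² + 8².
  137: 137 − 1² = 136, 137 − 2² = 133, 137 − 3² = 128, 137 − 4² = 121 = 11² ⇒ 137 = 4² + 11².
  Combine using the Brahmagupta–Fibonacci identity (a² + b²)(c² + d²) = (ac − bd)² + (ad + bc)² = (ac + bd)² + (ad − bc)²:
  89 · 137 = 12193: from (5² + 8²)(4² + 11²), take (5·4 − 8·11, 5·11 + 8·4) = (20 − 88, 55 + 32) = (-68, 87); dropping signs (only squares matter) gives (68, 87); check 68² + 87² = 4624 + 7569 = 12193 ✓.
  Scale by k = 2: (2·68, 2·87) = (136, 174).
Step 4: Order so x ≤ y and verify: 136² + 174² = 18496 + 30276 = 48772 = n. ✓

n = 48772 = 136² + 174² (one valid representation with x ≤ y).


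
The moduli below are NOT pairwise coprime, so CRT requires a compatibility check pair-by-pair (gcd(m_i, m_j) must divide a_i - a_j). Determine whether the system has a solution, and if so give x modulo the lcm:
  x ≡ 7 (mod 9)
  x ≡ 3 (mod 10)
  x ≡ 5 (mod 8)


Moduli 9, 10, 8 are not pairwise coprime, so CRT works modulo lcm(m_i) when all pairwise compatibility conditions hold.
Pairwise compatibility: gcd(m_i, m_j) must divide a_i - a_j for every pair.
Merge one congruence at a time:
  Start: x ≡ 7 (mod 9).
  Combine with x ≡ 3 (mod 10): gcd(9, 10) = 1; 3 - 7 = -4, which IS divisible by 1, so compatible.
    Write x = 7 + 9·t and substitute into x ≡ 3 (mod 10): 9·t ≡ 3 − 7 = -4 (mod 10).
    Reduce coefficients mod 10: 9·t ≡ 6 (mod 10).
    The inverse of 9 mod 10 is 9 (since 9·9 = 81 = 8·10 + 1), so t ≡ 9·6 = 54 ≡ 4 (mod 10).
    Then x = 7 + 9·4 = 43, valid modulo lcm(9, 10) = 90: x ≡ 43 (mod 90).
  Combine with x ≡ 5 (mod 8): gcd(90, 8) = 2; 5 - 43 = -38, which IS divisible by 2, so compatible.
    Write x = 43 + 90·t and substitute into x ≡ 5 (mod 8): 90·t ≡ 5 − 43 = -38 (mod 8).
    Divide the congruence (and modulus) by g = 2: 45·t ≡ -19 (mod 4).
    Reduce coefficients mod 4: 1·t ≡ 1 (mod 4).
    So t ≡ 1 (mod 4).
    Then x = 43 + 90·1 = 133, valid modulo lcm(90, 8) = 360: x ≡ 133 (mod 360).
Verify: 133 mod 9 = 7, 133 mod 10 = 3, 133 mod 8 = 5.

x ≡ 133 (mod 360).


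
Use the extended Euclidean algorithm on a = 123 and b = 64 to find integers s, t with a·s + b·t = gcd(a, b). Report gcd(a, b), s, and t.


Euclidean algorithm on (123, 64) — divide until remainder is 0:
  123 = 1 · 64 + 59
  64 = 1 · 59 + 5
  59 = 11 · 5 + 4
  5 = 1 · 4 + 1
  4 = 4 · 1 + 0
gcd(123, 64) = 1.
Track Bezout coefficients alongside the remainders: start with r₀ = 123 = a·1 + b·0 (s = 1, t = 0) and r₁ = 64 = a·0 + b·1 (s = 0, t = 1); each new remainder r_{k+1} = r_{k-1} − q_k·r_k inherits s_{k+1} = s_{k-1} − q_k·s_k, t_{k+1} = t_{k-1} − q_k·t_k, so r_k = a·s_k + b·t_k at every step:
  q = 1: r = 59, s = 1 − 1·0 = 1, t = 0 − 1·1 = -1  (check: 123·1 + 64·(-1) = 59)
  q = 1: r = 5, s = 0 − 1·1 = -1, t = 1 − 1·(-1) = 2  (check: 123·(-1) + 64·2 = 5)
  q = 11: r = 4, s = 1 − 11·(-1) = 12, t = -1 − 11·2 = -23  (check: 123·12 + 64·(-23) = 4)
  q = 1: r = 1, s = -1 − 1·12 = -13, t = 2 − 1·(-23) = 25  (check: 123·(-13) + 64·25 = 1)
The row with r = 1 (the gcd) gives the Bezout coefficients s = -13, t = 25.
Result: 123 · (-13) + 64 · (25) = 1.

gcd(123, 64) = 1; s = -13, t = 25 (check: 123·(-13) + 64·25 = 1).


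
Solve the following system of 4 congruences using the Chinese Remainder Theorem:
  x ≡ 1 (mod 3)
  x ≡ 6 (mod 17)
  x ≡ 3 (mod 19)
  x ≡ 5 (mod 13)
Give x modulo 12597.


Product of moduli M = 3 · 17 · 19 · 13 = 12597.
Merge one congruence at a time:
  Start: x ≡ 1 (mod 3).
  Combine with x ≡ 6 (mod 17); new modulus lcm = 51.
    Write x = 1 + 3·t and substitute into x ≡ 6 (mod 17): 3·t ≡ 6 − 1 = 5 (mod 17).
    The inverse of 3 mod 17 is 6 (since 3·6 = 18 = 1·17 + 1), so t ≡ 6·5 = 30 ≡ 13 (mod 17).
    Then x = 1 + 3·13 = 40, valid modulo lcm(3, 17) = 51: x ≡ 40 (mod 51).
  Combine with x ≡ 3 (mod 19); new modulus lcm = 969.
    Write x = 40 + 51·t and substitute into x ≡ 3 (mod 19): 51·t ≡ 3 − 40 = -37 (mod 19).
    Reduce coefficients mod 19: 13·t ≡ 1 (mod 19).
    The inverse of 13 mod 19 is 3 (since 13·3 = 39 = 2·19 + 1), so t ≡ 3·1 = 3 ≡ 3 (mod 19).
    Then x = 40 + 51·3 = 193, valid modulo lcm(51, 19) = 969: x ≡ 193 (mod 969).
  Combine with x ≡ 5 (mod 13); new modulus lcm = 12597.
    Write x = 193 + 969·t and substitute into x ≡ 5 (mod 13): 969·t ≡ 5 − 193 = -188 (mod 13).
    Reduce coefficients mod 13: 7·t ≡ 7 (mod 13).
    The inverse of 7 mod 13 is 2 (since 7·2 = 14 = 1·13 + 1), so t ≡ 2·7 = 14 ≡ 1 (mod 13).
    Then x = 193 + 969·1 = 1162, valid modulo lcm(969, 13) = 12597: x ≡ 1162 (mod 12597).
Verify against each original: 1162 mod 3 = 1, 1162 mod 17 = 6, 1162 mod 19 = 3, 1162 mod 13 = 5.

x ≡ 1162 (mod 12597).


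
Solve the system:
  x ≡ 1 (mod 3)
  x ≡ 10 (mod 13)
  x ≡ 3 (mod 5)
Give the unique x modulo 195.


Moduli 3, 13, 5 are pairwise coprime; by CRT there is a unique solution modulo M = 3 · 13 · 5 = 195.
Solve pairwise, accumulating the modulus:
  Start with x ≡ 1 (mod 3).
  Combine with x ≡ 10 (mod 13): since gcd(3, 13) = 1, we get a unique residue mod 39.
    Write x = 1 + 3·t and substitute into x ≡ 10 (mod 13): 3·t ≡ 10 − 1 = 9 (mod 13).
    The inverse of 3 mod 13 is 9 (since 3·9 = 27 = 2·13 + 1), so t ≡ 9·9 = 81 ≡ 3 (mod 13).
    Then x = 1 + 3·3 = 10, valid modulo lcm(3, 13) = 39: x ≡ 10 (mod 39).
  Combine with x ≡ 3 (mod 5): since gcd(39, 5) = 1, we get a unique residue mod 195.
    Write x = 10 + 39·t and substitute into x ≡ 3 (mod 5): 39·t ≡ 3 − 10 = -7 (mod 5).
    Reduce coefficients mod 5: 4·t ≡ 3 (mod 5).
    The inverse of 4 mod 5 is 4 (since 4·4 = 16 = 3·5 + 1), so t ≡ 4·3 = 12 ≡ 2 (mod 5).
    Then x = 10 + 39·2 = 88, valid modulo lcm(39, 5) = 195: x ≡ 88 (mod 195).
Verify: 88 mod 3 = 1 ✓, 88 mod 13 = 10 ✓, 88 mod 5 = 3 ✓.

x ≡ 88 (mod 195).


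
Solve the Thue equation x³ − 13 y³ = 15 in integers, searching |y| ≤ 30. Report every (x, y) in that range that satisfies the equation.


The equation is x³ - 13y³ = 15. For fixed y, x³ = 13·y³ + 15, so a solution requires the RHS to be a perfect cube.
Strategy: iterate y from -30 to 30, compute RHS = 13·y³ + 15, and check whether it is a (positive or negative) perfect cube.
Check small values of y:
  y = 0: RHS = 15 is not a perfect cube.
  y = 1: RHS = 28 is not a perfect cube.
  y = -1: RHS = 2 is not a perfect cube.
  y = 2: RHS = 119 is not a perfect cube.
  y = -2: RHS = -89 is not a perfect cube.
  y = 3: RHS = 366 is not a perfect cube.
  y = -3: RHS = -336 is not a perfect cube.
Continuing the search up to |y| = 30 finds no solutions either.
No (x, y) in the scanned range satisfies the equation.

No integer solutions with |y| ≤ 30.


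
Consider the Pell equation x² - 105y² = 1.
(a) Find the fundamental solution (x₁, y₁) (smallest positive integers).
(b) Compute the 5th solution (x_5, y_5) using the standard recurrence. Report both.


Step 1: Find the fundamental solution (x₁, y₁) of x² - 105y² = 1.
  Expand √105 as a continued fraction. a₀ = ⌊√105⌋ = 10; iterate m_{k+1} = d_k·a_k − m_k, d_{k+1} = (105 − m_{k+1}²)/d_k, a_{k+1} = ⌊(a₀ + m_{k+1})/d_{k+1}⌋ (starting m₀ = 0, d₀ = 1), with convergents p_k = a_k·p_{k-1} + p_{k-2}, q_k = a_k·q_{k-1} + q_{k-2} (p₋₁ = 1, q₋₁ = 0):
  k = 0: a₀ = 10; p₀/q₀ = 10/1; p₀² − 105·q₀² = 100 − 105 = -5.
  k = 1: m = 10, d = 5, a = ⌊(10 + 10)/5⌋ = 4; p/q = (4·10 + 1)/(4·1 + 0) = 41/4; p² − 105·q² = 1681 − 1680 = 1.
  The first convergent with p² − 105·q² = 1 gives the fundamental solution (x₁, y₁) = (41, 4).
Step 2: Apply the recurrence (x_{n+1}, y_{n+1}) = (x₁x_n + 105y₁y_n, x₁y_n + y₁x_n) repeatedly.
  From (x_1, y_1) = (41, 4): x_2 = 41·41 + 105·4·4 = 3361; y_2 = 41·4 + 4·41 = 328.
  From (x_2, y_2) = (3361, 328): x_3 = 41·3361 + 105·4·328 = 275561; y_3 = 41·328 + 4·3361 = 26892.
  From (x_3, y_3) = (275561, 26892): x_4 = 41·275561 + 105·4·26892 = 22592641; y_4 = 41·26892 + 4·275561 = 2204816.
  From (x_4, y_4) = (22592641, 2204816): x_5 = 41·22592641 + 105·4·2204816 = 1852321001; y_5 = 41·2204816 + 4·22592641 = 180768020.
Step 3: Verify x_5² - 105·y_5² = 3431093090745642001 - 3431093090745642000 = 1 (should be 1). ✓

(x_1, y_1) = (41, 4); (x_5, y_5) = (1852321001, 180768020).


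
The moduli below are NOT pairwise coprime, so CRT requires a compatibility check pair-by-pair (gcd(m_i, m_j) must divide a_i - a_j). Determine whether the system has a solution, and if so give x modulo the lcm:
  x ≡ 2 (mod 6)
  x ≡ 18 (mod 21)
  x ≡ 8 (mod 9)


Moduli 6, 21, 9 are not pairwise coprime, so CRT works modulo lcm(m_i) when all pairwise compatibility conditions hold.
Pairwise compatibility: gcd(m_i, m_j) must divide a_i - a_j for every pair.
Merge one congruence at a time:
  Start: x ≡ 2 (mod 6).
  Combine with x ≡ 18 (mod 21): gcd(6, 21) = 3, and 18 - 2 = 16 is NOT divisible by 3.
    ⇒ system is inconsistent (no integer solution).

No solution (the system is inconsistent).


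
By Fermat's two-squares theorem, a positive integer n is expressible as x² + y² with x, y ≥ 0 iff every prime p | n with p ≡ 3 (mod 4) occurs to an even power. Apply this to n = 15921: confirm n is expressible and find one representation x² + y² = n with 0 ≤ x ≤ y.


Step 1: Factor n = 15921 = 3^2 · 29 · 61.
Step 2: Check the mod-4 condition on each prime factor: 3 ≡ 3 (mod 4), exponent 2 (must be even); 29 ≡ 1 (mod 4), exponent 1; 61 ≡ 1 (mod 4), exponent 1.
All primes ≡ 3 (mod 4) appear to even exponent (or don't appear), so by the two-squares theorem n IS expressible as a sum of two squares.
Step 3: Build a representation. Group n = k² · m with k = 3 and m = 29 · 61 = 1769 (a product of primes ≡ 1 (mod 4)); a representation of m scales to one of n via (k·x)² + (k·y)² = k²(x² + y²). Each prime p ≡ 1 (mod 4) is itself a sum of two squares; find a² by testing p − a² for a perfect square:
  29: 29 − 1² = 28, 29 − 2² = 25 = 5² ⇒ 29 = 2² + 5².
  61: 61 − 1² = 60, 61 − 2² = 57, 61 − 3² = 52, 61 − 4² = 45, 61 − 5² = 36 = 6² ⇒ 61 = 5² + 6².
  Combine using the Brahmagupta–Fibonacci identity (a² + b²)(c² + d²) = (ac − bd)² + (ad + bc)² = (ac + bd)² + (ad − bc)²:
  29 · 61 = 1769: from (2² + 5²)(5² + 6²), take (2·5 − 5·6, 2·6 + 5·5) = (10 − 30, 12 + 25) = (-20, 37); dropping signs (only squares matter) gives (20, 37); check 20² + 37² = 400 + 1369 = 1769 ✓.
  Scale by k = 3: (3·20, 3·37) = (60, 111).
Step 4: Order so x ≤ y and verify: 60² + 111² = 3600 + 12321 = 15921 = n. ✓

n = 15921 = 60² + 111² (one valid representation with x ≤ y).


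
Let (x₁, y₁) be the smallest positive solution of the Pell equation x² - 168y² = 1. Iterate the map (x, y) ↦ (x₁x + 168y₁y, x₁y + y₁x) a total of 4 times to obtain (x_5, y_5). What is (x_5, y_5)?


Step 1: Find the fundamental solution (x₁, y₁) of x² - 168y² = 1.
  Expand √168 as a continued fraction. a₀ = ⌊√168⌋ = 12; iterate m_{k+1} = d_k·a_k − m_k, d_{k+1} = (168 − m_{k+1}²)/d_k, a_{k+1} = ⌊(a₀ + m_{k+1})/d_{k+1}⌋ (starting m₀ = 0, d₀ = 1), with convergents p_k = a_k·p_{k-1} + p_{k-2}, q_k = a_k·q_{k-1} + q_{k-2} (p₋₁ = 1, q₋₁ = 0):
  k = 0: a₀ = 12; p₀/q₀ = 12/1; p₀² − 168·q₀² = 144 − 168 = -24.
  k = 1: m = 12, d = 24, a = ⌊(12 + 12)/24⌋ = 1; p/q = (1·12 + 1)/(1·1 + 0) = 13/1; p² − 168·q² = 169 − 168 = 1.
  The first convergent with p² − 168·q² = 1 gives the fundamental solution (x₁, y₁) = (13, 1).
Step 2: Apply the recurrence (x_{n+1}, y_{n+1}) = (x₁x_n + 168y₁y_n, x₁y_n + y₁x_n) repeatedly.
  From (x_1, y_1) = (13, 1): x_2 = 13·13 + 168·1·1 = 337; y_2 = 13·1 + 1·13 = 26.
  From (x_2, y_2) = (337, 26): x_3 = 13·337 + 168·1·26 = 8749; y_3 = 13·26 + 1·337 = 675.
  From (x_3, y_3) = (8749, 675): x_4 = 13·8749 + 168·1·675 = 227137; y_4 = 13·675 + 1·8749 = 17524.
  From (x_4, y_4) = (227137, 17524): x_5 = 13·227137 + 168·1·17524 = 5896813; y_5 = 13·17524 + 1·227137 = 454949.
Step 3: Verify x_5² - 168·y_5² = 34772403556969 - 34772403556968 = 1 (should be 1). ✓

(x_1, y_1) = (13, 1); (x_5, y_5) = (5896813, 454949).


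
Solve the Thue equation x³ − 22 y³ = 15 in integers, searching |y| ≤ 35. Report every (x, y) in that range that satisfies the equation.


The equation is x³ - 22y³ = 15. For fixed y, x³ = 22·y³ + 15, so a solution requires the RHS to be a perfect cube.
Strategy: iterate y from -35 to 35, compute RHS = 22·y³ + 15, and check whether it is a (positive or negative) perfect cube.
Check small values of y:
  y = 0: RHS = 15 is not a perfect cube.
  y = 1: RHS = 37 is not a perfect cube.
  y = -1: RHS = -7 is not a perfect cube.
  y = 2: RHS = 191 is not a perfect cube.
  y = -2: RHS = -161 is not a perfect cube.
  y = 3: RHS = 609 is not a perfect cube.
  y = -3: RHS = -579 is not a perfect cube.
Continuing the search up to |y| = 35 finds no solutions either.
No (x, y) in the scanned range satisfies the equation.

No integer solutions with |y| ≤ 35.


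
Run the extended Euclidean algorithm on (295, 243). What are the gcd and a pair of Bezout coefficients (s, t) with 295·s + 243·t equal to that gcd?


Euclidean algorithm on (295, 243) — divide until remainder is 0:
  295 = 1 · 243 + 52
  243 = 4 · 52 + 35
  52 = 1 · 35 + 17
  35 = 2 · 17 + 1
  17 = 17 · 1 + 0
gcd(295, 243) = 1.
Track Bezout coefficients alongside the remainders: start with r₀ = 295 = a·1 + b·0 (s = 1, t = 0) and r₁ = 243 = a·0 + b·1 (s = 0, t = 1); each new remainder r_{k+1} = r_{k-1} − q_k·r_k inherits s_{k+1} = s_{k-1} − q_k·s_k, t_{k+1} = t_{k-1} − q_k·t_k, so r_k = a·s_k + b·t_k at every step:
  q = 1: r = 52, s = 1 − 1·0 = 1, t = 0 − 1·1 = -1  (check: 295·1 + 243·(-1) = 52)
  q = 4: r = 35, s = 0 − 4·1 = -4, t = 1 − 4·(-1) = 5  (check: 295·(-4) + 243·5 = 35)
  q = 1: r = 17, s = 1 − 1·(-4) = 5, t = -1 − 1·5 = -6  (check: 295·5 + 243·(-6) = 17)
  q = 2: r = 1, s = -4 − 2·5 = -14, t = 5 − 2·(-6) = 17  (check: 295·(-14) + 243·17 = 1)
The row with r = 1 (the gcd) gives the Bezout coefficients s = -14, t = 17.
Result: 295 · (-14) + 243 · (17) = 1.

gcd(295, 243) = 1; s = -14, t = 17 (check: 295·(-14) + 243·17 = 1).


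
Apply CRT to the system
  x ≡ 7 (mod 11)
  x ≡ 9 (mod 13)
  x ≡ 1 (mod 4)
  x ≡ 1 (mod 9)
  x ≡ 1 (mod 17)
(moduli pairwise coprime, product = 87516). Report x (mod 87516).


Product of moduli M = 11 · 13 · 4 · 9 · 17 = 87516.
Merge one congruence at a time:
  Start: x ≡ 7 (mod 11).
  Combine with x ≡ 9 (mod 13); new modulus lcm = 143.
    Write x = 7 + 11·t and substitute into x ≡ 9 (mod 13): 11·t ≡ 9 − 7 = 2 (mod 13).
    The inverse of 11 mod 13 is 6 (since 11·6 = 66 = 5·13 + 1), so t ≡ 6·2 = 12 ≡ 12 (mod 13).
    Then x = 7 + 11·12 = 139, valid modulo lcm(11, 13) = 143: x ≡ 139 (mod 143).
  Combine with x ≡ 1 (mod 4); new modulus lcm = 572.
    Write x = 139 + 143·t and substitute into x ≡ 1 (mod 4): 143·t ≡ 1 − 139 = -138 (mod 4).
    Reduce coefficients mod 4: 3·t ≡ 2 (mod 4).
    The inverse of 3 mod 4 is 3 (since 3·3 = 9 = 2·4 + 1), so t ≡ 3·2 = 6 ≡ 2 (mod 4).
    Then x = 139 + 143·2 = 425, valid modulo lcm(143, 4) = 572: x ≡ 425 (mod 572).
  Combine with x ≡ 1 (mod 9); new modulus lcm = 5148.
    Write x = 425 + 572·t and substitute into x ≡ 1 (mod 9): 572·t ≡ 1 − 425 = -424 (mod 9).
    Reduce coefficients mod 9: 5·t ≡ 8 (mod 9).
    The inverse of 5 mod 9 is 2 (since 5·2 = 10 = 1·9 + 1), so t ≡ 2·8 = 16 ≡ 7 (mod 9).
    Then x = 425 + 572·7 = 4429, valid modulo lcm(572, 9) = 5148: x ≡ 4429 (mod 5148).
  Combine with x ≡ 1 (mod 17); new modulus lcm = 87516.
    Write x = 4429 + 5148·t and substitute into x ≡ 1 (mod 17): 5148·t ≡ 1 − 4429 = -4428 (mod 17).
    Reduce coefficients mod 17: 14·t ≡ 9 (mod 17).
    The inverse of 14 mod 17 is 11 (since 14·11 = 154 = 9·17 + 1), so t ≡ 11·9 = 99 ≡ 14 (mod 17).
    Then x = 4429 + 5148·14 = 76501, valid modulo lcm(5148, 17) = 87516: x ≡ 76501 (mod 87516).
Verify against each original: 76501 mod 11 = 7, 76501 mod 13 = 9, 76501 mod 4 = 1, 76501 mod 9 = 1, 76501 mod 17 = 1.

x ≡ 76501 (mod 87516).


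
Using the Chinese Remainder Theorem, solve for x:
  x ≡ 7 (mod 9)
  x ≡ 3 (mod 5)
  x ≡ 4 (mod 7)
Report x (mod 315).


Moduli 9, 5, 7 are pairwise coprime; by CRT there is a unique solution modulo M = 9 · 5 · 7 = 315.
Solve pairwise, accumulating the modulus:
  Start with x ≡ 7 (mod 9).
  Combine with x ≡ 3 (mod 5): since gcd(9, 5) = 1, we get a unique residue mod 45.
    Write x = 7 + 9·t and substitute into x ≡ 3 (mod 5): 9·t ≡ 3 − 7 = -4 (mod 5).
    Reduce coefficients mod 5: 4·t ≡ 1 (mod 5).
    The inverse of 4 mod 5 is 4 (since 4·4 = 16 = 3·5 + 1), so t ≡ 4·1 = 4 ≡ 4 (mod 5).
    Then x = 7 + 9·4 = 43, valid modulo lcm(9, 5) = 45: x ≡ 43 (mod 45).
  Combine with x ≡ 4 (mod 7): since gcd(45, 7) = 1, we get a unique residue mod 315.
    Write x = 43 + 45·t and substitute into x ≡ 4 (mod 7): 45·t ≡ 4 − 43 = -39 (mod 7).
    Reduce coefficients mod 7: 3·t ≡ 3 (mod 7).
    The inverse of 3 mod 7 is 5 (since 3·5 = 15 = 2·7 + 1), so t ≡ 5·3 = 15 ≡ 1 (mod 7).
    Then x = 43 + 45·1 = 88, valid modulo lcm(45, 7) = 315: x ≡ 88 (mod 315).
Verify: 88 mod 9 = 7 ✓, 88 mod 5 = 3 ✓, 88 mod 7 = 4 ✓.

x ≡ 88 (mod 315).


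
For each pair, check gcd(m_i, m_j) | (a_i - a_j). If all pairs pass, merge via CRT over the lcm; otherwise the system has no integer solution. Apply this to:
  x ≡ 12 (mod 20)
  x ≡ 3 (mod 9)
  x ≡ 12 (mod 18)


Moduli 20, 9, 18 are not pairwise coprime, so CRT works modulo lcm(m_i) when all pairwise compatibility conditions hold.
Pairwise compatibility: gcd(m_i, m_j) must divide a_i - a_j for every pair.
Merge one congruence at a time:
  Start: x ≡ 12 (mod 20).
  Combine with x ≡ 3 (mod 9): gcd(20, 9) = 1; 3 - 12 = -9, which IS divisible by 1, so compatible.
    Write x = 12 + 20·t and substitute into x ≡ 3 (mod 9): 20·t ≡ 3 − 12 = -9 (mod 9).
    Reduce coefficients mod 9: 2·t ≡ 0 (mod 9).
    The inverse of 2 mod 9 is 5 (since 2·5 = 10 = 1·9 + 1), so t ≡ 5·0 = 0 ≡ 0 (mod 9).
    Then x = 12 + 20·0 = 12, valid modulo lcm(20, 9) = 180: x ≡ 12 (mod 180).
  Combine with x ≡ 12 (mod 18): gcd(180, 18) = 18; 12 - 12 = 0, which IS divisible by 18, so compatible.
    Write x = 12 + 180·t and substitute into x ≡ 12 (mod 18): 180·t ≡ 12 − 12 = 0 (mod 18).
    Divide the congruence (and modulus) by g = 18: 10·t ≡ 0 (mod 1).
    Modulo 1 every t works; take t = 0.
    Then x = 12 + 180·0 = 12, valid modulo lcm(180, 18) = 180: x ≡ 12 (mod 180).
Verify: 12 mod 20 = 12, 12 mod 9 = 3, 12 mod 18 = 12.

x ≡ 12 (mod 180).


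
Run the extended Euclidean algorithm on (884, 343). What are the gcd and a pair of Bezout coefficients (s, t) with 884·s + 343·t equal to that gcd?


Euclidean algorithm on (884, 343) — divide until remainder is 0:
  884 = 2 · 343 + 198
  343 = 1 · 198 + 145
  198 = 1 · 145 + 53
  145 = 2 · 53 + 39
  53 = 1 · 39 + 14
  39 = 2 · 14 + 11
  14 = 1 · 11 + 3
  11 = 3 · 3 + 2
  3 = 1 · 2 + 1
  2 = 2 · 1 + 0
gcd(884, 343) = 1.
Track Bezout coefficients alongside the remainders: start with r₀ = 884 = a·1 + b·0 (s = 1, t = 0) and r₁ = 343 = a·0 + b·1 (s = 0, t = 1); each new remainder r_{k+1} = r_{k-1} − q_k·r_k inherits s_{k+1} = s_{k-1} − q_k·s_k, t_{k+1} = t_{k-1} − q_k·t_k, so r_k = a·s_k + b·t_k at every step:
  q = 2: r = 198, s = 1 − 2·0 = 1, t = 0 − 2·1 = -2  (check: 884·1 + 343·(-2) = 198)
  q = 1: r = 145, s = 0 − 1·1 = -1, t = 1 − 1·(-2) = 3  (check: 884·(-1) + 343·3 = 145)
  q = 1: r = 53, s = 1 − 1·(-1) = 2, t = -2 − 1·3 = -5  (check: 884·2 + 343·(-5) = 53)
  q = 2: r = 39, s = -1 − 2·2 = -5, t = 3 − 2·(-5) = 13  (check: 884·(-5) + 343·13 = 39)
  q = 1: r = 14, s = 2 − 1·(-5) = 7, t = -5 − 1·13 = -18  (check: 884·7 + 343·(-18) = 14)
  q = 2: r = 11, s = -5 − 2·7 = -19, t = 13 − 2·(-18) = 49  (check: 884·(-19) + 343·49 = 11)
  q = 1: r = 3, s = 7 − 1·(-19) = 26, t = -18 − 1·49 = -67  (check: 884·26 + 343·(-67) = 3)
  q = 3: r = 2, s = -19 − 3·26 = -97, t = 49 − 3·(-67) = 250  (check: 884·(-97) + 343·250 = 2)
  q = 1: r = 1, s = 26 − 1·(-97) = 123, t = -67 − 1·250 = -317  (check: 884·123 + 343·(-317) = 1)
The row with r = 1 (the gcd) gives the Bezout coefficients s = 123, t = -317.
Result: 884 · (123) + 343 · (-317) = 1.

gcd(884, 343) = 1; s = 123, t = -317 (check: 884·123 + 343·(-317) = 1).


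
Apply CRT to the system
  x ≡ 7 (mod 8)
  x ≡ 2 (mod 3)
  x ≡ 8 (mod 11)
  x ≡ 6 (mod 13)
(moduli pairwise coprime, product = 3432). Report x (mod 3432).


Product of moduli M = 8 · 3 · 11 · 13 = 3432.
Merge one congruence at a time:
  Start: x ≡ 7 (mod 8).
  Combine with x ≡ 2 (mod 3); new modulus lcm = 24.
    Write x = 7 + 8·t and substitute into x ≡ 2 (mod 3): 8·t ≡ 2 − 7 = -5 (mod 3).
    Reduce coefficients mod 3: 2·t ≡ 1 (mod 3).
    The inverse of 2 mod 3 is 2 (since 2·2 = 4 = 1·3 + 1), so t ≡ 2·1 = 2 ≡ 2 (mod 3).
    Then x = 7 + 8·2 = 23, valid modulo lcm(8, 3) = 24: x ≡ 23 (mod 24).
  Combine with x ≡ 8 (mod 11); new modulus lcm = 264.
    Write x = 23 + 24·t and substitute into x ≡ 8 (mod 11): 24·t ≡ 8 − 23 = -15 (mod 11).
    Reduce coefficients mod 11: 2·t ≡ 7 (mod 11).
    The inverse of 2 mod 11 is 6 (since 2·6 = 12 = 1·11 + 1), so t ≡ 6·7 = 42 ≡ 9 (mod 11).
    Then x = 23 + 24·9 = 239, valid modulo lcm(24, 11) = 264: x ≡ 239 (mod 264).
  Combine with x ≡ 6 (mod 13); new modulus lcm = 3432.
    Write x = 239 + 264·t and substitute into x ≡ 6 (mod 13): 264·t ≡ 6 − 239 = -233 (mod 13).
    Reduce coefficients mod 13: 4·t ≡ 1 (mod 13).
    The inverse of 4 mod 13 is 10 (since 4·10 = 40 = 3·13 + 1), so t ≡ 10·1 = 10 ≡ 10 (mod 13).
    Then x = 239 + 264·10 = 2879, valid modulo lcm(264, 13) = 3432: x ≡ 2879 (mod 3432).
Verify against each original: 2879 mod 8 = 7, 2879 mod 3 = 2, 2879 mod 11 = 8, 2879 mod 13 = 6.

x ≡ 2879 (mod 3432).


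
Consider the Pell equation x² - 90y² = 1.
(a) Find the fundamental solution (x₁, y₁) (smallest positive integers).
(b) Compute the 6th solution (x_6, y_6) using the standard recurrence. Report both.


Step 1: Find the fundamental solution (x₁, y₁) of x² - 90y² = 1.
  Expand √90 as a continued fraction. a₀ = ⌊√90⌋ = 9; iterate m_{k+1} = d_k·a_k − m_k, d_{k+1} = (90 − m_{k+1}²)/d_k, a_{k+1} = ⌊(a₀ + m_{k+1})/d_{k+1}⌋ (starting m₀ = 0, d₀ = 1), with convergents p_k = a_k·p_{k-1} + p_{k-2}, q_k = a_k·q_{k-1} + q_{k-2} (p₋₁ = 1, q₋₁ = 0):
  k = 0: a₀ = 9; p₀/q₀ = 9/1; p₀² − 90·q₀² = 81 − 90 = -9.
  k = 1: m = 9, d = 9, a = ⌊(9 + 9)/9⌋ = 2; p/q = (2·9 + 1)/(2·1 + 0) = 19/2; p² − 90·q² = 361 − 360 = 1.
  The first convergent with p² − 90·q² = 1 gives the fundamental solution (x₁, y₁) = (19, 2).
Step 2: Apply the recurrence (x_{n+1}, y_{n+1}) = (x₁x_n + 90y₁y_n, x₁y_n + y₁x_n) repeatedly.
  From (x_1, y_1) = (19, 2): x_2 = 19·19 + 90·2·2 = 721; y_2 = 19·2 + 2·19 = 76.
  From (x_2, y_2) = (721, 76): x_3 = 19·721 + 90·2·76 = 27379; y_3 = 19·76 + 2·721 = 2886.
  From (x_3, y_3) = (27379, 2886): x_4 = 19·27379 + 90·2·2886 = 1039681; y_4 = 19·2886 + 2·27379 = 109592.
  From (x_4, y_4) = (1039681, 109592): x_5 = 19·1039681 + 90·2·109592 = 39480499; y_5 = 19·109592 + 2·1039681 = 4161610.
  From (x_5, y_5) = (39480499, 4161610): x_6 = 19·39480499 + 90·2·4161610 = 1499219281; y_6 = 19·4161610 + 2·39480499 = 158031588.
Step 3: Verify x_6² - 90·y_6² = 2247658452522156961 - 2247658452522156960 = 1 (should be 1). ✓

(x_1, y_1) = (19, 2); (x_6, y_6) = (1499219281, 158031588).


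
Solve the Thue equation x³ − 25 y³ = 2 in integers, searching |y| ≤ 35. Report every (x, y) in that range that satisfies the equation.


The equation is x³ - 25y³ = 2. For fixed y, x³ = 25·y³ + 2, so a solution requires the RHS to be a perfect cube.
Strategy: iterate y from -35 to 35, compute RHS = 25·y³ + 2, and check whether it is a (positive or negative) perfect cube.
Check small values of y:
  y = 0: RHS = 2 is not a perfect cube.
  y = 1: RHS = 27 = (3)³ ⇒ x = 3 works.
  y = -1: RHS = -23 is not a perfect cube.
  y = 2: RHS = 202 is not a perfect cube.
  y = -2: RHS = -198 is not a perfect cube.
  y = 3: RHS = 677 is not a perfect cube.
  y = -3: RHS = -673 is not a perfect cube.
Continuing the search up to |y| = 35 finds no further solutions beyond those listed.
Collected solutions: (3, 1).

Solutions (with |y| ≤ 35): (3, 1).


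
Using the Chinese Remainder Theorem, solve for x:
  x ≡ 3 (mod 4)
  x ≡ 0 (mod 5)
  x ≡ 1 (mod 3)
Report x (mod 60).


Moduli 4, 5, 3 are pairwise coprime; by CRT there is a unique solution modulo M = 4 · 5 · 3 = 60.
Solve pairwise, accumulating the modulus:
  Start with x ≡ 3 (mod 4).
  Combine with x ≡ 0 (mod 5): since gcd(4, 5) = 1, we get a unique residue mod 20.
    Write x = 3 + 4·t and substitute into x ≡ 0 (mod 5): 4·t ≡ 0 − 3 = -3 (mod 5).
    Reduce coefficients mod 5: 4·t ≡ 2 (mod 5).
    The inverse of 4 mod 5 is 4 (since 4·4 = 16 = 3·5 + 1), so t ≡ 4·2 = 8 ≡ 3 (mod 5).
    Then x = 3 + 4·3 = 15, valid modulo lcm(4, 5) = 20: x ≡ 15 (mod 20).
  Combine with x ≡ 1 (mod 3): since gcd(20, 3) = 1, we get a unique residue mod 60.
    Write x = 15 + 20·t and substitute into x ≡ 1 (mod 3): 20·t ≡ 1 − 15 = -14 (mod 3).
    Reduce coefficients mod 3: 2·t ≡ 1 (mod 3).
    The inverse of 2 mod 3 is 2 (since 2·2 = 4 = 1·3 + 1), so t ≡ 2·1 = 2 ≡ 2 (mod 3).
    Then x = 15 + 20·2 = 55, valid modulo lcm(20, 3) = 60: x ≡ 55 (mod 60).
Verify: 55 mod 4 = 3 ✓, 55 mod 5 = 0 ✓, 55 mod 3 = 1 ✓.

x ≡ 55 (mod 60).


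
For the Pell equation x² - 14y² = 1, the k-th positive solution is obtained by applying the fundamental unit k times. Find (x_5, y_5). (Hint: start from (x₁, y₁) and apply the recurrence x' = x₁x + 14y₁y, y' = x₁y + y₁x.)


Step 1: Find the fundamental solution (x₁, y₁) of x² - 14y² = 1.
  Expand √14 as a continued fraction. a₀ = ⌊√14⌋ = 3; iterate m_{k+1} = d_k·a_k − m_k, d_{k+1} = (14 − m_{k+1}²)/d_k, a_{k+1} = ⌊(a₀ + m_{k+1})/d_{k+1}⌋ (starting m₀ = 0, d₀ = 1), with convergents p_k = a_k·p_{k-1} + p_{k-2}, q_k = a_k·q_{k-1} + q_{k-2} (p₋₁ = 1, q₋₁ = 0):
  k = 0: a₀ = 3; p₀/q₀ = 3/1; p₀² − 14·q₀² = 9 − 14 = -5.
  k = 1: m = 3, d = 5, a = ⌊(3 + 3)/5⌋ = 1; p/q = (1·3 + 1)/(1·1 + 0) = 4/1; p² − 14·q² = 16 − 14 = 2.
  k = 2: m = 2, d = 2, a = ⌊(3 + 2)/2⌋ = 2; p/q = (2·4 + 3)/(2·1 + 1) = 11/3; p² − 14·q² = 121 − 126 = -5.
  k = 3: m = 2, d = 5, a = ⌊(3 + 2)/5⌋ = 1; p/q = (1·11 + 4)/(1·3 + 1) = 15/4; p² − 14·q² = 225 − 224 = 1.
  The first convergent with p² − 14·q² = 1 gives the fundamental solution (x₁, y₁) = (15, 4).
Step 2: Apply the recurrence (x_{n+1}, y_{n+1}) = (x₁x_n + 14y₁y_n, x₁y_n + y₁x_n) repeatedly.
  From (x_1, y_1) = (15, 4): x_2 = 15·15 + 14·4·4 = 449; y_2 = 15·4 + 4·15 = 120.
  From (x_2, y_2) = (449, 120): x_3 = 15·449 + 14·4·120 = 13455; y_3 = 15·120 + 4·449 = 3596.
  From (x_3, y_3) = (13455, 3596): x_4 = 15·13455 + 14·4·3596 = 403201; y_4 = 15·3596 + 4·13455 = 107760.
  From (x_4, y_4) = (403201, 107760): x_5 = 15·403201 + 14·4·107760 = 12082575; y_5 = 15·107760 + 4·403201 = 3229204.
Step 3: Verify x_5² - 14·y_5² = 145988618630625 - 145988618630624 = 1 (should be 1). ✓

(x_1, y_1) = (15, 4); (x_5, y_5) = (12082575, 3229204).


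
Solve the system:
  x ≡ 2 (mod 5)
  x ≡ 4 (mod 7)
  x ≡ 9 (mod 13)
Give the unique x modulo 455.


Moduli 5, 7, 13 are pairwise coprime; by CRT there is a unique solution modulo M = 5 · 7 · 13 = 455.
Solve pairwise, accumulating the modulus:
  Start with x ≡ 2 (mod 5).
  Combine with x ≡ 4 (mod 7): since gcd(5, 7) = 1, we get a unique residue mod 35.
    Write x = 2 + 5·t and substitute into x ≡ 4 (mod 7): 5·t ≡ 4 − 2 = 2 (mod 7).
    The inverse of 5 mod 7 is 3 (since 5·3 = 15 = 2·7 + 1), so t ≡ 3·2 = 6 ≡ 6 (mod 7).
    Then x = 2 + 5·6 = 32, valid modulo lcm(5, 7) = 35: x ≡ 32 (mod 35).
  Combine with x ≡ 9 (mod 13): since gcd(35, 13) = 1, we get a unique residue mod 455.
    Write x = 32 + 35·t and substitute into x ≡ 9 (mod 13): 35·t ≡ 9 − 32 = -23 (mod 13).
    Reduce coefficients mod 13: 9·t ≡ 3 (mod 13).
    The inverse of 9 mod 13 is 3 (since 9·3 = 27 = 2·13 + 1), so t ≡ 3·3 = 9 ≡ 9 (mod 13).
    Then x = 32 + 35·9 = 347, valid modulo lcm(35, 13) = 455: x ≡ 347 (mod 455).
Verify: 347 mod 5 = 2 ✓, 347 mod 7 = 4 ✓, 347 mod 13 = 9 ✓.

x ≡ 347 (mod 455).


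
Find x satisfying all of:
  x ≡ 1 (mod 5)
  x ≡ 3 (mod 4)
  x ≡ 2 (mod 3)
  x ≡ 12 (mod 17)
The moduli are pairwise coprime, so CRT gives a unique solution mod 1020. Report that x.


Product of moduli M = 5 · 4 · 3 · 17 = 1020.
Merge one congruence at a time:
  Start: x ≡ 1 (mod 5).
  Combine with x ≡ 3 (mod 4); new modulus lcm = 20.
    Write x = 1 + 5·t and substitute into x ≡ 3 (mod 4): 5·t ≡ 3 − 1 = 2 (mod 4).
    Reduce coefficients mod 4: 1·t ≡ 2 (mod 4).
    So t ≡ 2 (mod 4).
    Then x = 1 + 5·2 = 11, valid modulo lcm(5, 4) = 20: x ≡ 11 (mod 20).
  Combine with x ≡ 2 (mod 3); new modulus lcm = 60.
    Write x = 11 + 20·t and substitute into x ≡ 2 (mod 3): 20·t ≡ 2 − 11 = -9 (mod 3).
    Reduce coefficients mod 3: 2·t ≡ 0 (mod 3).
    The inverse of 2 mod 3 is 2 (since 2·2 = 4 = 1·3 + 1), so t ≡ 2·0 = 0 ≡ 0 (mod 3).
    Then x = 11 + 20·0 = 11, valid modulo lcm(20, 3) = 60: x ≡ 11 (mod 60).
  Combine with x ≡ 12 (mod 17); new modulus lcm = 1020.
    Write x = 11 + 60·t and substitute into x ≡ 12 (mod 17): 60·t ≡ 12 − 11 = 1 (mod 17).
    Reduce coefficients mod 17: 9·t ≡ 1 (mod 17).
    The inverse of 9 mod 17 is 2 (since 9·2 = 18 = 1·17 + 1), so t ≡ 2·1 = 2 ≡ 2 (mod 17).
    Then x = 11 + 60·2 = 131, valid modulo lcm(60, 17) = 1020: x ≡ 131 (mod 1020).
Verify against each original: 131 mod 5 = 1, 131 mod 4 = 3, 131 mod 3 = 2, 131 mod 17 = 12.

x ≡ 131 (mod 1020).


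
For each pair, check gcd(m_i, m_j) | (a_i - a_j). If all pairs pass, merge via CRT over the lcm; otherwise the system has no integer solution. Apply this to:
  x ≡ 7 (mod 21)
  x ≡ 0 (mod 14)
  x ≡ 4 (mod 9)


Moduli 21, 14, 9 are not pairwise coprime, so CRT works modulo lcm(m_i) when all pairwise compatibility conditions hold.
Pairwise compatibility: gcd(m_i, m_j) must divide a_i - a_j for every pair.
Merge one congruence at a time:
  Start: x ≡ 7 (mod 21).
  Combine with x ≡ 0 (mod 14): gcd(21, 14) = 7; 0 - 7 = -7, which IS divisible by 7, so compatible.
    Write x = 7 + 21·t and substitute into x ≡ 0 (mod 14): 21·t ≡ 0 − 7 = -7 (mod 14).
    Divide the congruence (and modulus) by g = 7: 3·t ≡ -1 (mod 2).
    Reduce coefficients mod 2: 1·t ≡ 1 (mod 2).
    So t ≡ 1 (mod 2).
    Then x = 7 + 21·1 = 28, valid modulo lcm(21, 14) = 42: x ≡ 28 (mod 42).
  Combine with x ≡ 4 (mod 9): gcd(42, 9) = 3; 4 - 28 = -24, which IS divisible by 3, so compatible.
    Write x = 28 + 42·t and substitute into x ≡ 4 (mod 9): 42·t ≡ 4 − 28 = -24 (mod 9).
    Divide the congruence (and modulus) by g = 3: 14·t ≡ -8 (mod 3).
    Reduce coefficients mod 3: 2·t ≡ 1 (mod 3).
    The inverse of 2 mod 3 is 2 (since 2·2 = 4 = 1·3 + 1), so t ≡ 2·1 = 2 ≡ 2 (mod 3).
    Then x = 28 + 42·2 = 112, valid modulo lcm(42, 9) = 126: x ≡ 112 (mod 126).
Verify: 112 mod 21 = 7, 112 mod 14 = 0, 112 mod 9 = 4.

x ≡ 112 (mod 126).


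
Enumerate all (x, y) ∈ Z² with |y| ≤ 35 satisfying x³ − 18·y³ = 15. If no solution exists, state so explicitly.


The equation is x³ - 18y³ = 15. For fixed y, x³ = 18·y³ + 15, so a solution requires the RHS to be a perfect cube.
Strategy: iterate y from -35 to 35, compute RHS = 18·y³ + 15, and check whether it is a (positive or negative) perfect cube.
Check small values of y:
  y = 0: RHS = 15 is not a perfect cube.
  y = 1: RHS = 33 is not a perfect cube.
  y = -1: RHS = -3 is not a perfect cube.
  y = 2: RHS = 159 is not a perfect cube.
  y = -2: RHS = -129 is not a perfect cube.
  y = 3: RHS = 501 is not a perfect cube.
  y = -3: RHS = -471 is not a perfect cube.
Continuing the search up to |y| = 35 finds no solutions either.
No (x, y) in the scanned range satisfies the equation.

No integer solutions with |y| ≤ 35.


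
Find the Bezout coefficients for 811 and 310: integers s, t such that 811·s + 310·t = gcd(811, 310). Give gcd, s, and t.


Euclidean algorithm on (811, 310) — divide until remainder is 0:
  811 = 2 · 310 + 191
  310 = 1 · 191 + 119
  191 = 1 · 119 + 72
  119 = 1 · 72 + 47
  72 = 1 · 47 + 25
  47 = 1 · 25 + 22
  25 = 1 · 22 + 3
  22 = 7 · 3 + 1
  3 = 3 · 1 + 0
gcd(811, 310) = 1.
Track Bezout coefficients alongside the remainders: start with r₀ = 811 = a·1 + b·0 (s = 1, t = 0) and r₁ = 310 = a·0 + b·1 (s = 0, t = 1); each new remainder r_{k+1} = r_{k-1} − q_k·r_k inherits s_{k+1} = s_{k-1} − q_k·s_k, t_{k+1} = t_{k-1} − q_k·t_k, so r_k = a·s_k + b·t_k at every step:
  q = 2: r = 191, s = 1 − 2·0 = 1, t = 0 − 2·1 = -2  (check: 811·1 + 310·(-2) = 191)
  q = 1: r = 119, s = 0 − 1·1 = -1, t = 1 − 1·(-2) = 3  (check: 811·(-1) + 310·3 = 119)
  q = 1: r = 72, s = 1 − 1·(-1) = 2, t = -2 − 1·3 = -5  (check: 811·2 + 310·(-5) = 72)
  q = 1: r = 47, s = -1 − 1·2 = -3, t = 3 − 1·(-5) = 8  (check: 811·(-3) + 310·8 = 47)
  q = 1: r = 25, s = 2 − 1·(-3) = 5, t = -5 − 1·8 = -13  (check: 811·5 + 310·(-13) = 25)
  q = 1: r = 22, s = -3 − 1·5 = -8, t = 8 − 1·(-13) = 21  (check: 811·(-8) + 310·21 = 22)
  q = 1: r = 3, s = 5 − 1·(-8) = 13, t = -13 − 1·21 = -34  (check: 811·13 + 310·(-34) = 3)
  q = 7: r = 1, s = -8 − 7·13 = -99, t = 21 − 7·(-34) = 259  (check: 811·(-99) + 310·259 = 1)
The row with r = 1 (the gcd) gives the Bezout coefficients s = -99, t = 259.
Result: 811 · (-99) + 310 · (259) = 1.

gcd(811, 310) = 1; s = -99, t = 259 (check: 811·(-99) + 310·259 = 1).


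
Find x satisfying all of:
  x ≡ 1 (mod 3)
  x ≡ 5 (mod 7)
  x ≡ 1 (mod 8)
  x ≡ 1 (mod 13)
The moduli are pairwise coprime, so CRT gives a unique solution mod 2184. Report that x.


Product of moduli M = 3 · 7 · 8 · 13 = 2184.
Merge one congruence at a time:
  Start: x ≡ 1 (mod 3).
  Combine with x ≡ 5 (mod 7); new modulus lcm = 21.
    Write x = 1 + 3·t and substitute into x ≡ 5 (mod 7): 3·t ≡ 5 − 1 = 4 (mod 7).
    The inverse of 3 mod 7 is 5 (since 3·5 = 15 = 2·7 + 1), so t ≡ 5·4 = 20 ≡ 6 (mod 7).
    Then x = 1 + 3·6 = 19, valid modulo lcm(3, 7) = 21: x ≡ 19 (mod 21).
  Combine with x ≡ 1 (mod 8); new modulus lcm = 168.
    Write x = 19 + 21·t and substitute into x ≡ 1 (mod 8): 21·t ≡ 1 − 19 = -18 (mod 8).
    Reduce coefficients mod 8: 5·t ≡ 6 (mod 8).
    The inverse of 5 mod 8 is 5 (since 5·5 = 25 = 3·8 + 1), so t ≡ 5·6 = 30 ≡ 6 (mod 8).
    Then x = 19 + 21·6 = 145, valid modulo lcm(21, 8) = 168: x ≡ 145 (mod 168).
  Combine with x ≡ 1 (mod 13); new modulus lcm = 2184.
    Write x = 145 + 168·t and substitute into x ≡ 1 (mod 13): 168·t ≡ 1 − 145 = -144 (mod 13).
    Reduce coefficients mod 13: 12·t ≡ 12 (mod 13).
    The inverse of 12 mod 13 is 12 (since 12·12 = 144 = 11·13 + 1), so t ≡ 12·12 = 144 ≡ 1 (mod 13).
    Then x = 145 + 168·1 = 313, valid modulo lcm(168, 13) = 2184: x ≡ 313 (mod 2184).
Verify against each original: 313 mod 3 = 1, 313 mod 7 = 5, 313 mod 8 = 1, 313 mod 13 = 1.

x ≡ 313 (mod 2184).


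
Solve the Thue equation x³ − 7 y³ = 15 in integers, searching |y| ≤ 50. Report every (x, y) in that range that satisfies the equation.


The equation is x³ - 7y³ = 15. For fixed y, x³ = 7·y³ + 15, so a solution requires the RHS to be a perfect cube.
Strategy: iterate y from -50 to 50, compute RHS = 7·y³ + 15, and check whether it is a (positive or negative) perfect cube.
Check small values of y:
  y = 0: RHS = 15 is not a perfect cube.
  y = 1: RHS = 22 is not a perfect cube.
  y = -1: RHS = 8 = (2)³ ⇒ x = 2 works.
  y = 2: RHS = 71 is not a perfect cube.
  y = -2: RHS = -41 is not a perfect cube.
  y = 3: RHS = 204 is not a perfect cube.
  y = -3: RHS = -174 is not a perfect cube.
Continuing, at y = 23: RHS = 85184 = (44)³ ⇒ x = 44 works.
Searching the remaining y in |y| ≤ 50 finds no further solutions.
Collected solutions: (2, -1), (44, 23).

Solutions (with |y| ≤ 50): (2, -1), (44, 23).


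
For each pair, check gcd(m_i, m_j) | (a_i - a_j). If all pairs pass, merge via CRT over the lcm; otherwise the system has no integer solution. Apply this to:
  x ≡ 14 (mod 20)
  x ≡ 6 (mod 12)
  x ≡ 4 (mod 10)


Moduli 20, 12, 10 are not pairwise coprime, so CRT works modulo lcm(m_i) when all pairwise compatibility conditions hold.
Pairwise compatibility: gcd(m_i, m_j) must divide a_i - a_j for every pair.
Merge one congruence at a time:
  Start: x ≡ 14 (mod 20).
  Combine with x ≡ 6 (mod 12): gcd(20, 12) = 4; 6 - 14 = -8, which IS divisible by 4, so compatible.
    Write x = 14 + 20·t and substitute into x ≡ 6 (mod 12): 20·t ≡ 6 − 14 = -8 (mod 12).
    Divide the congruence (and modulus) by g = 4: 5·t ≡ -2 (mod 3).
    Reduce coefficients mod 3: 2·t ≡ 1 (mod 3).
    The inverse of 2 mod 3 is 2 (since 2·2 = 4 = 1·3 + 1), so t ≡ 2·1 = 2 ≡ 2 (mod 3).
    Then x = 14 + 20·2 = 54, valid modulo lcm(20, 12) = 60: x ≡ 54 (mod 60).
  Combine with x ≡ 4 (mod 10): gcd(60, 10) = 10; 4 - 54 = -50, which IS divisible by 10, so compatible.
    Write x = 54 + 60·t and substitute into x ≡ 4 (mod 10): 60·t ≡ 4 − 54 = -50 (mod 10).
    Divide the congruence (and modulus) by g = 10: 6·t ≡ -5 (mod 1).
    Modulo 1 every t works; take t = 0.
    Then x = 54 + 60·0 = 54, valid modulo lcm(60, 10) = 60: x ≡ 54 (mod 60).
Verify: 54 mod 20 = 14, 54 mod 12 = 6, 54 mod 10 = 4.

x ≡ 54 (mod 60).


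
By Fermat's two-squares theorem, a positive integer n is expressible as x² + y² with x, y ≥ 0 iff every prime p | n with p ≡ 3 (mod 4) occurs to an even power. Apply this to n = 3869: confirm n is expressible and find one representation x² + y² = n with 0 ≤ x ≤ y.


Step 1: Factor n = 3869 = 53 · 73.
Step 2: Check the mod-4 condition on each prime factor: 53 ≡ 1 (mod 4), exponent 1; 73 ≡ 1 (mod 4), exponent 1.
All primes ≡ 3 (mod 4) appear to even exponent (or don't appear), so by the two-squares theorem n IS expressible as a sum of two squares.
Step 3: Build a representation. Here n = 53 · 73 is a product of primes ≡ 1 (mod 4). Each prime p ≡ 1 (mod 4) is itself a sum of two squares; find a² by testing p − a² for a perfect square:
  53: 53 − 1² = 52, 53 − 2² = 49 = 7² ⇒ 53 = 2² + 7².
  73: 73 − 1² = 72, 73 − 2² = 69, 73 − 3² = 64 = 8² ⇒ 73 = 3² + 8².
  Combine using the Brahmagupta–Fibonacci identity (a² + b²)(c² + d²) = (ac − bd)² + (ad + bc)² = (ac + bd)² + (ad − bc)²:
  53 · 73 = 3869: from (2² + 7²)(3² + 8²), take (2·3 − 7·8, 2·8 + 7·3) = (6 − 56, 16 + 21) = (-50, 37); dropping signs (only squares matter) gives (50, 37); check 50² + 37² = 2500 + 1369 = 3869 ✓.
Step 4: Order so x ≤ y and verify: 37² + 50² = 1369 + 2500 = 3869 = n. ✓

n = 3869 = 37² + 50² (one valid representation with x ≤ y).
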